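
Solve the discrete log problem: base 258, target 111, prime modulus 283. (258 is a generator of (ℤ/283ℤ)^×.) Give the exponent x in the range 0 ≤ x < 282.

126

Baby-step giant-step with m = ceil(sqrt(282)) = 17.
Baby table (258^j mod 283 for j=0..16):
  0:1  1:258  2:59  3:223  4:85  5:139  6:204  7:277
  8:150  9:212  10:77  11:56  12:15  13:191  14:36  15:232
  16:143
Giant step factor: 258^(-17) ≡ 166 (mod 283).
Scan 111·166^i mod 283 for i = 0, 1, …:
  i=0: 111   i=1: 31   i=2: 52   i=3: 142
  i=4: 83   i=5: 194   i=6: 225   i=7: 277
Match at i=7, j=7: x = 7·17 + 7 = 126.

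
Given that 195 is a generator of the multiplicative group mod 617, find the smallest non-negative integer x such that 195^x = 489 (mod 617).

168

Baby-step giant-step with m = ceil(sqrt(616)) = 25.
Baby table (195^j mod 617 for j=0..24):
  0:1  1:195  2:388  3:386  4:613  5:454  6:299  7:307
  8:16  9:35  10:38  11:6  12:553  13:477  14:465  15:593
  16:256  17:560  18:608  19:96  20:210  21:228  22:36  23:233
  24:394
Giant step factor: 195^(-25) ≡ 320 (mod 617).
Scan 489·320^i mod 617 for i = 0, 1, …:
  i=0: 489   i=1: 379   i=2: 348   i=3: 300
  i=4: 365   i=5: 187   i=6: 608
Match at i=6, j=18: x = 6·25 + 18 = 168.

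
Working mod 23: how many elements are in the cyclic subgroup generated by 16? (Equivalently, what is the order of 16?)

11

The order of 16 must divide p − 1 = 22 = 2 · 11.
Divisors: 1, 2, 11, 22.
Check each in increasing order: 16^1 ≡ 16;  16^2 ≡ 3;  16^11 ≡ 1.
Smallest exponent giving 1 is 11.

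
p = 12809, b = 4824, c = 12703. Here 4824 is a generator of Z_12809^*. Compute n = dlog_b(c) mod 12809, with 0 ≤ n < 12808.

8332

Baby-step giant-step with m = ceil(sqrt(12808)) = 114.
Baby table (4824^j mod 12809 for j=0..113):
  0:1  1:4824  2:9832  3:10650  4:11510  5:10034  6:11614  7:12179
  8:9422  9:5396  10:2416  11:11403  12:6226  13:9928  14:12630  15:7516
  16:7714  17:2191  18:1959  19:9983  20:8961  21:10298  22:4250  23:7600
  24:3042  25:8303  26:12738  27:3339  28:6423  29:12390  30:2566  31:4890
  32:7991  33:6303  34:9915  35:1154  36:7790  37:10163  38:6269  39:12416
  40:12709  41:4342  42:3093  43:10956  44:1810  45:8511  46:4219  47:11764
  48:5666  49:11187  50:1771  51:12510  52:5041  53:6302  54:5091  55:4131
  56:9949  57:11462  58:9044  59:802  60:530  61:7729  62:10506  63:8540
  64:3216  65:2285  66:7100  67:11943  68:10959  69:3473  70:12389  71:10551
  72:7867  73:10150  74:7602  75:12690  76:2349  77:8420  78:741  79:873
  80:10000  81:1306  82:10925  83:5974  84:11135  85:7103  86:797  87:2028
  88:9805  89:8492  90:2226  91:4282  92:8260  93:10250  94:3260  95:9597
  96:4202  97:6610  98:5039  99:9463  100:11045  101:8449  102:12547  103:4203
  104:11434  105:2062  106:7304  107:9746  108:5674  109:11352  110:3573  111:8047
  112:7458  113:9720
Giant step factor: 4824^(-114) ≡ 7604 (mod 12809).
Scan 12703·7604^i mod 12809 for i = 0, 1, …:
  i=0: 12703   i=1: 943   i=2: 10341   i=3: 11322
  i=4: 3199   i=5: 905   i=6: 3187   i=7: 12129
  i=8: 4116   i=9: 5677     …   i=72: 883
  i=73: 2416
Match at i=73, j=10: n = 73·114 + 10 = 8332.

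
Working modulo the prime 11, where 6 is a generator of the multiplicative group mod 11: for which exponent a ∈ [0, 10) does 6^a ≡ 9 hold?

4

Successive powers of 6 modulo 11:
  6^0=1  6^1=6  6^2=3  6^3=7  6^4=9
So 6^4 ≡ 9 (mod 11), giving a = 4.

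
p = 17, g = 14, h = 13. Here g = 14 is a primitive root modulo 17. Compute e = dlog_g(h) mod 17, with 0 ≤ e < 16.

4

Successive powers of 14 modulo 17:
  14^0=1  14^1=14  14^2=9  14^3=7  14^4=13
So 14^4 ≡ 13 (mod 17), giving e = 4.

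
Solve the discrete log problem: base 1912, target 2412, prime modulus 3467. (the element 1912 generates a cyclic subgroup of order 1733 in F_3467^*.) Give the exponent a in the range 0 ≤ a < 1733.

Baby-step giant-step with m = ceil(sqrt(1733)) = 42.
Baby table (1912^j mod 3467 for j=0..41):
  0:1  1:1912  2:1526  3:1965  4:2319  5:3102  6:2454  7:1197
  8:444  9:2980  10:1479  11:2243  12:3404  13:889  14:938  15:1017
  16:2984  17:2193  18:1413  19:863  20:3231  21:2945  22:432  23:838
  24:502  25:2932  26:3312  27:1802  28:2693  29:521  30:1123  31:1103
  32:1000  33:1683  34:520  35:2678  36:3044  37:2502  38:2831  39:885
  40:224  41:1847
Giant step factor: 1912^(-42) ≡ 406 (mod 3467).
Scan 2412·406^i mod 3467 for i = 0, 1, …:
  i=0: 2412   i=1: 1578   i=2: 2740   i=3: 3000
  i=4: 1083   i=5: 2856   i=6: 1558   i=7: 1554
  i=8: 3397   i=9: 2783     …   i=13: 1504
  i=14: 432
Match at i=14, j=22: a = 14·42 + 22 = 610.

610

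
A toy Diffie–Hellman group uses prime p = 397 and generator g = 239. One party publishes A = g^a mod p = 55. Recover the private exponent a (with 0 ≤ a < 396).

Baby-step giant-step with m = ceil(sqrt(396)) = 20.
Baby table (239^j mod 397 for j=0..19):
  0:1  1:239  2:350  3:280  4:224  5:338  6:191  7:391
  8:154  9:282  10:305  11:244  12:354  13:45  14:36  15:267
  16:293  17:155  18:124  19:258
Giant step factor: 239^(-20) ≡ 372 (mod 397).
Scan 55·372^i mod 397 for i = 0, 1, …:
  i=0: 55   i=1: 213   i=2: 233   i=3: 130
  i=4: 323   i=5: 262   i=6: 199   i=7: 186
  i=8: 114   i=9: 326   i=10: 187   i=11: 89
  i=12: 157   i=13: 45
Match at i=13, j=13: a = 13·20 + 13 = 273.

273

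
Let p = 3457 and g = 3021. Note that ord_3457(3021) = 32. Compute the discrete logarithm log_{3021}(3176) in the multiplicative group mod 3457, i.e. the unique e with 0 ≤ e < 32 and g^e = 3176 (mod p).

3

Successive powers of 3021 modulo 3457:
  3021^0=1  3021^1=3021  3021^2=3418  3021^3=3176
So 3021^3 ≡ 3176 (mod 3457), giving e = 3.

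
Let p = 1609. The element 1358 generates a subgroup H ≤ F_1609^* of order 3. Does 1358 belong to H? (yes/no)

⟨1358⟩ has order 3; its elements mod 1609 are {1, 250, 1358}.
1358 is in this set.

yes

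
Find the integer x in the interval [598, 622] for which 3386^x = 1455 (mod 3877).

617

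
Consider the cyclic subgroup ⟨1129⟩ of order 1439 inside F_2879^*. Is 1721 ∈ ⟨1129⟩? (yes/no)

no

1721 ∈ ⟨1129⟩ iff 1721^1439 ≡ 1 (mod 2879), since |⟨1129⟩| = 1439.
1721^1439 mod 2879 = 2878.
Since 2878 ≠ 1, 1721 does not lie in the subgroup.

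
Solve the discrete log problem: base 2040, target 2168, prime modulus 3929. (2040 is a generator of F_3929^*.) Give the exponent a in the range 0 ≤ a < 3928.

2097

Baby-step giant-step with m = ceil(sqrt(3928)) = 63.
Baby table (2040^j mod 3929 for j=0..62):
  0:1  1:2040  2:789  3:2599  4:1739  5:3602  6:850  7:1311
  8:2720  9:1052  10:846  11:1009  12:3493  13:2443  14:1748  15:2317
  16:93  17:1128  18:2655  19:2038  20:638  21:1021  22:470  23:124
  24:1504  25:3540  26:98  27:3470  28:2671  29:3246  30:1475  31:3315
  32:791  33:2750  34:3317  35:942  36:399  37:657  38:491  39:3674
  40:2357  41:3113  42:1256  43:532  44:876  45:3274  46:3589  47:1833
  48:2841  49:365  50:2019  51:1168  52:1746  53:2166  54:2444  55:3788
  56:3106  57:2692  58:2867  59:2328  60:2888  61:1949  62:3741
Giant step factor: 2040^(-63) ≡ 3121 (mod 3929).
Scan 2168·3121^i mod 3929 for i = 0, 1, …:
  i=0: 2168   i=1: 590   i=2: 2618   i=3: 2387
  i=4: 443   i=5: 3524   i=6: 1133   i=7: 3922
  i=8: 1727   i=9: 3308     …   i=32: 1898
  i=33: 2655
Match at i=33, j=18: a = 33·63 + 18 = 2097.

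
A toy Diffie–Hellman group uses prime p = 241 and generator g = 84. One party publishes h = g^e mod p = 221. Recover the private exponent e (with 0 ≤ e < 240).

Baby-step giant-step with m = ceil(sqrt(240)) = 16.
Baby table (84^j mod 241 for j=0..15):
  0:1  1:84  2:67  3:85  4:151  5:152  6:236  7:62
  8:147  9:57  10:209  11:204  12:25  13:172  14:229  15:197
Giant step factor: 84^(-16) ≡ 119 (mod 241).
Scan 221·119^i mod 241 for i = 0, 1, …:
  i=0: 221   i=1: 30   i=2: 196   i=3: 188
  i=4: 200   i=5: 182   i=6: 209
Match at i=6, j=10: e = 6·16 + 10 = 106.

106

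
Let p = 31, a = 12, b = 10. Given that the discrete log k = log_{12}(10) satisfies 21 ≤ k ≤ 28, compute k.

26

Compute 12^21 mod 31 = 29, then multiply by 12 repeatedly:
  12^21=29  12^22=7  12^23=22  12^24=16  12^25=6
  12^26=10
Found 10 at exponent 26.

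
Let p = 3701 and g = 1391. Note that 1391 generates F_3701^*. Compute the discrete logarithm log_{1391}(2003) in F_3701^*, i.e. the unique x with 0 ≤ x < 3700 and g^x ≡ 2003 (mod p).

1735

Baby-step giant-step with m = ceil(sqrt(3700)) = 61.
Baby table (1391^j mod 3701 for j=0..60):
  0:1  1:1391  2:2959  3:457  4:2816  5:1398  6:1593  7:2665
  8:2314  9:2605  10:276  11:2713  12:2464  13:298  14:6  15:944
  16:2950  17:2742  18:2092  19:986  20:2156  21:1186  22:2781  23:826
  24:1656  25:1474  26:3681  27:1788  28:36  29:1963  30:2896  31:1648
  32:1449  33:2215  34:1833  35:3415  36:1882  37:1255  38:2534  39:1442
  40:3581  41:3326  42:216  43:675  44:2572  45:2486  46:1292  47:2187
  48:3596  49:1985  50:189  51:128  52:400  53:1250  54:2981  55:1451
  56:1296  57:349  58:628  59:112  60:350
Giant step factor: 1391^(-61) ≡ 2471 (mod 3701).
Scan 2003·2471^i mod 3701 for i = 0, 1, …:
  i=0: 2003   i=1: 1176   i=2: 611   i=3: 3474
  i=4: 1635   i=5: 2294   i=6: 2243   i=7: 2056
  i=8: 2604   i=9: 2146     …   i=27: 1497
  i=28: 1788
Match at i=28, j=27: x = 28·61 + 27 = 1735.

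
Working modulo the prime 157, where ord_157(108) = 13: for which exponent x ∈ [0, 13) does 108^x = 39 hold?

7

Successive powers of 108 modulo 157:
  108^0=1  108^1=108  108^2=46  108^3=101  108^4=75  108^5=93
  108^6=153  108^7=39
So 108^7 ≡ 39 (mod 157), giving x = 7.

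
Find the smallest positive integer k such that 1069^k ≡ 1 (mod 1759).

293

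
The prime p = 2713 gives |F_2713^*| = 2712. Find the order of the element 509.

The order of 509 must divide p − 1 = 2712 = 2^3 · 3 · 113.
Divisors: 1, 2, 3, 4, 6, 8, 12, 24, 113, 226, 339, 452, 678, 904, 1356, 2712.
Check each in increasing order: 509^1 ≡ 509;  509^2 ≡ 1346;  509^3 ≡ 1438;  509^4 ≡ 2145;  509^6 ≡ 538;  509^8 ≡ 2490;  509^12 ≡ 1866;  509^24 ≡ 1177;  509^113 ≡ 1673;  509^226 ≡ 1826;  509^339 ≡ 60;  509^452 ≡ 2712;  509^678 ≡ 887;  509^904 ≡ 1.
Smallest exponent giving 1 is 904.

904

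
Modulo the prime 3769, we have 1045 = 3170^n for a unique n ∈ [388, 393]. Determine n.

393

Compute 3170^388 mod 3769 = 1875, then multiply by 3170 repeatedly:
  3170^388=1875  3170^389=37  3170^390=451  3170^391=1219  3170^392=1005
  3170^393=1045
Found 1045 at exponent 393.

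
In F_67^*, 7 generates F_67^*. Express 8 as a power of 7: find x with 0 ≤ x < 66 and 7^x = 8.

3

Baby-step giant-step with m = ceil(sqrt(66)) = 9.
Baby table (7^j mod 67 for j=0..8):
  0:1  1:7  2:49  3:8  4:56  5:57  6:64  7:46
  8:54
Giant step factor: 7^(-9) ≡ 53 (mod 67).
Scan 8·53^i mod 67 for i = 0, 1, …:
  i=0: 8
Match at i=0, j=3: x = 0·9 + 3 = 3.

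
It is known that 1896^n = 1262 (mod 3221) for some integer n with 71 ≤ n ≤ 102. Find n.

95

Compute 1896^71 mod 3221 = 945, then multiply by 1896 repeatedly:
  1896^71=945  1896^72=844  1896^73=2608  1896^74=533  1896^75=2395
  1896^76=2531  1896^77=2707  1896^78=1419  1896^79=889  1896^80=961
  1896^81=2191  1896^82=2267  1896^83=1418  1896^84=2214  1896^85=781
  1896^86=2337  1896^87=2077  1896^88=1930  1896^89=224  1896^90=2753
  1896^91=1668  1896^92=2727  1896^93=687  1896^94=1268  1896^95=1262
Found 1262 at exponent 95.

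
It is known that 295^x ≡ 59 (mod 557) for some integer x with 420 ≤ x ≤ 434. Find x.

422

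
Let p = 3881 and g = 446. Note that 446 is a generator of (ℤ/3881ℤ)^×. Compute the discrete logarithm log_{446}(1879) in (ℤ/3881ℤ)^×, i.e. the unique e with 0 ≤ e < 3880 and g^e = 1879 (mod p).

2092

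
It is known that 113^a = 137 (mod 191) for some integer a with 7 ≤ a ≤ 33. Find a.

21

Compute 113^7 mod 191 = 132, then multiply by 113 repeatedly:
  113^7=132  113^8=18  113^9=124  113^10=69  113^11=157
  113^12=169  113^13=188  113^14=43  113^15=84  113^16=133
  113^17=131  113^18=96  113^19=152  113^20=177  113^21=137
Found 137 at exponent 21.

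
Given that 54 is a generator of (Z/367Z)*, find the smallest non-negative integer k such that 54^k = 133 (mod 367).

317

Baby-step giant-step with m = ceil(sqrt(366)) = 20.
Baby table (54^j mod 367 for j=0..19):
  0:1  1:54  2:347  3:21  4:33  5:314  6:74  7:326
  8:355  9:86  10:240  11:115  12:338  13:269  14:213  15:125
  16:144  17:69  18:56  19:88
Giant step factor: 54^(-20) ≡ 309 (mod 367).
Scan 133·309^i mod 367 for i = 0, 1, …:
  i=0: 133   i=1: 360   i=2: 39   i=3: 307
  i=4: 177   i=5: 10   i=6: 154   i=7: 243
  i=8: 219   i=9: 143     …   i=14: 157
  i=15: 69
Match at i=15, j=17: k = 15·20 + 17 = 317.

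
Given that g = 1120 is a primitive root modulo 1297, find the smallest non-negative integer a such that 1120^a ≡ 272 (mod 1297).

Baby-step giant-step with m = ceil(sqrt(1296)) = 36.
Baby table (1120^j mod 1297 for j=0..35):
  0:1  1:1120  2:201  3:739  4:194  5:681  6:84  7:696
  8:23  9:1117  10:732  11:136  12:571  13:99  14:635  15:444
  16:529  17:1048  18:1272  19:534  20:163  21:980  22:338  23:1133
  24:494  25:758  26:722  27:609  28:1155  29:491  30:1289  31:119
  32:986  33:573  34:1042  35:1037
Giant step factor: 1120^(-36) ≡ 1021 (mod 1297).
Scan 272·1021^i mod 1297 for i = 0, 1, …:
  i=0: 272   i=1: 154   i=2: 297   i=3: 1036
  i=4: 701   i=5: 1074   i=6: 589   i=7: 858
  i=8: 543   i=9: 584     …   i=29: 316
  i=30: 980
Match at i=30, j=21: a = 30·36 + 21 = 1101.

1101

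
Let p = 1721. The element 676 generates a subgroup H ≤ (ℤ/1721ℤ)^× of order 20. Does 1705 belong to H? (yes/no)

no

1705 ∈ ⟨676⟩ iff 1705^20 ≡ 1 (mod 1721), since |⟨676⟩| = 20.
1705^20 mod 1721 = 1539.
Since 1539 ≠ 1, 1705 does not lie in the subgroup.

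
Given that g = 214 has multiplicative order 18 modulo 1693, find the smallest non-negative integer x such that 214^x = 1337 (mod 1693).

17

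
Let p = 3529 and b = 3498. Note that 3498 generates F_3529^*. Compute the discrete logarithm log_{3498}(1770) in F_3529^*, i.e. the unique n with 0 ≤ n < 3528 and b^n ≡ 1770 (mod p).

Baby-step giant-step with m = ceil(sqrt(3528)) = 60.
Baby table (3498^j mod 3529 for j=0..59):
  0:1  1:3498  2:961  3:1970  4:2452  5:1626  6:2529  7:2768
  8:2417  9:2711  10:655  11:869  12:1293  13:2265  14:365  15:2801
  16:1394  17:2663  18:2143  19:618  20:2016  21:1026  22:3484  23:1395
  24:2632  25:3104  26:2588  27:939  28:2652  29:2484  30:634  31:1520
  32:2286  33:3243  34:1808  35:416  36:1220  37:999  38:792  39:151
  40:2377  41:422  42:1034  43:3236  44:2025  45:747  46:1546  47:1480
  48:3526  49:93  50:646  51:1148  52:3231  53:2180  54:3000  55:2283
  56:3336  57:2454  58:1564  59:922
Giant step factor: 3498^(-60) ≡ 1704 (mod 3529).
Scan 1770·1704^i mod 3529 for i = 0, 1, …:
  i=0: 1770   i=1: 2314   i=2: 1163   i=3: 1983
  i=4: 1779   i=5: 5   i=6: 1462   i=7: 3303
  i=8: 3086   i=9: 334     …   i=32: 135
  i=33: 655
Match at i=33, j=10: n = 33·60 + 10 = 1990.

1990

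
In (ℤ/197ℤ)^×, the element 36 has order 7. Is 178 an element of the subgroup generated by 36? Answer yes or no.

yes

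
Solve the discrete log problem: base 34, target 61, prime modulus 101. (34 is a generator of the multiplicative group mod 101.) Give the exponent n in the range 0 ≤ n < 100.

67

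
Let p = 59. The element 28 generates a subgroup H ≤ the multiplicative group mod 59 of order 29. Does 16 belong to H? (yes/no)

yes

16 ∈ ⟨28⟩ iff 16^29 ≡ 1 (mod 59), since |⟨28⟩| = 29.
16^29 mod 59 = 1.
Since 1 = 1, 16 lies in the subgroup.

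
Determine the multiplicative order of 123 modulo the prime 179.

178

The order of 123 must divide p − 1 = 178 = 2 · 89.
Divisors: 1, 2, 89, 178.
Check each in increasing order: 123^1 ≡ 123;  123^2 ≡ 93;  123^89 ≡ 178;  123^178 ≡ 1.
Smallest exponent giving 1 is 178.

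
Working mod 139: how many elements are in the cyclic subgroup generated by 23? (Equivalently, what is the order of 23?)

46

The order of 23 must divide p − 1 = 138 = 2 · 3 · 23.
Divisors: 1, 2, 3, 6, 23, 46, 69, 138.
Check each in increasing order: 23^1 ≡ 23;  23^2 ≡ 112;  23^3 ≡ 74;  23^6 ≡ 55;  23^23 ≡ 138;  23^46 ≡ 1.
Smallest exponent giving 1 is 46.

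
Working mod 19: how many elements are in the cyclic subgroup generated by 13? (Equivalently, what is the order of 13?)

The order of 13 must divide p − 1 = 18 = 2 · 3^2.
Divisors: 1, 2, 3, 6, 9, 18.
Check each in increasing order: 13^1 ≡ 13;  13^2 ≡ 17;  13^3 ≡ 12;  13^6 ≡ 11;  13^9 ≡ 18;  13^18 ≡ 1.
Smallest exponent giving 1 is 18.

18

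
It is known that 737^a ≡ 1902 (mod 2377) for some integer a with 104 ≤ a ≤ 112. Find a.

109

Compute 737^104 mod 2377 = 610, then multiply by 737 repeatedly:
  737^104=610  737^105=317  737^106=683  737^107=1824  737^108=1283
  737^109=1902
Found 1902 at exponent 109.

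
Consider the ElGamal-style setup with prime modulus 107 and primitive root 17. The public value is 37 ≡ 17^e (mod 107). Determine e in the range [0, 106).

100

Baby-step giant-step with m = ceil(sqrt(106)) = 11.
Baby table (17^j mod 107 for j=0..10):
  0:1  1:17  2:75  3:98  4:61  5:74  6:81  7:93
  8:83  9:20  10:19
Giant step factor: 17^(-11) ≡ 54 (mod 107).
Scan 37·54^i mod 107 for i = 0, 1, …:
  i=0: 37   i=1: 72   i=2: 36   i=3: 18
  i=4: 9   i=5: 58   i=6: 29   i=7: 68
  i=8: 34   i=9: 17
Match at i=9, j=1: e = 9·11 + 1 = 100.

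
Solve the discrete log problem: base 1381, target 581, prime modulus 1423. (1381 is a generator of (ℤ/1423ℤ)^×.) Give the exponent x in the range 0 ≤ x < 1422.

Baby-step giant-step with m = ceil(sqrt(1422)) = 38.
Baby table (1381^j mod 1423 for j=0..37):
  0:1  1:1381  2:341  3:1331  4:1018  5:1357  6:1349  7:262
  8:380  9:1116  10:87  11:615  12:1207  13:534  14:340  15:1373
  16:677  17:26  18:331  19:328  20:454  21:854  22:1130  23:922
  24:1120  25:1342  26:556  27:839  28:337  29:76  30:1077  31:302
  32:123  33:526  34:676  35:68  36:1413  37:420
Giant step factor: 1381^(-38) ≡ 1259 (mod 1423).
Scan 581·1259^i mod 1423 for i = 0, 1, …:
  i=0: 581   i=1: 57   i=2: 613   i=3: 501
  i=4: 370   i=5: 509   i=6: 481   i=7: 804
  i=8: 483   i=9: 476     …   i=21: 869
  i=22: 1207
Match at i=22, j=12: x = 22·38 + 12 = 848.

848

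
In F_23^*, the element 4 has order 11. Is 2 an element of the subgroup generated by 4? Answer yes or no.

⟨4⟩ has order 11; its elements mod 23 are {1, 2, 3, 4, 6, 8, 9, 12, 13, 16, 18}.
2 is in this set.

yes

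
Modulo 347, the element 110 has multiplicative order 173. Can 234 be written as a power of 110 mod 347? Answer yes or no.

no

234 ∈ ⟨110⟩ iff 234^173 ≡ 1 (mod 347), since |⟨110⟩| = 173.
234^173 mod 347 = 346.
Since 346 ≠ 1, 234 does not lie in the subgroup.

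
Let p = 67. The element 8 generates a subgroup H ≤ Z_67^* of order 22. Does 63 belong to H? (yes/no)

no

63 ∈ ⟨8⟩ iff 63^22 ≡ 1 (mod 67), since |⟨8⟩| = 22.
63^22 mod 67 = 29.
Since 29 ≠ 1, 63 does not lie in the subgroup.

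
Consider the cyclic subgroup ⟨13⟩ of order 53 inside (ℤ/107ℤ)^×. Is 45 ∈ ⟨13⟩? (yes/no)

45 ∈ ⟨13⟩ iff 45^53 ≡ 1 (mod 107), since |⟨13⟩| = 53.
45^53 mod 107 = 106.
Since 106 ≠ 1, 45 does not lie in the subgroup.

no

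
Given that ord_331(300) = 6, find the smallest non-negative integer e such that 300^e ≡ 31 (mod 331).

Successive powers of 300 modulo 331:
  300^0=1  300^1=300  300^2=299  300^3=330  300^4=31
So 300^4 ≡ 31 (mod 331), giving e = 4.

4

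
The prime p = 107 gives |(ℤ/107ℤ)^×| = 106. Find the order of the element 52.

53

The order of 52 must divide p − 1 = 106 = 2 · 53.
Divisors: 1, 2, 53, 106.
Check each in increasing order: 52^1 ≡ 52;  52^2 ≡ 29;  52^53 ≡ 1.
Smallest exponent giving 1 is 53.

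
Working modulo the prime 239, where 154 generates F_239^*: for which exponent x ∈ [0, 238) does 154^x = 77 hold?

47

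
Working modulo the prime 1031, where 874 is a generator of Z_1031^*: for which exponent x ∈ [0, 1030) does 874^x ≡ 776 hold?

450

Baby-step giant-step with m = ceil(sqrt(1030)) = 33.
Baby table (874^j mod 1031 for j=0..32):
  0:1  1:874  2:936  3:481  4:777  5:700  6:417  7:515
  8:594  9:563  10:275  11:127  12:681  13:307  14:258  15:734
  16:234  17:378  18:452  19:175  20:362  21:902  22:664  23:914
  24:842  25:805  26:428  27:850  28:580  29:699  30:574  31:610
  32:113
Giant step factor: 874^(-33) ≡ 978 (mod 1031).
Scan 776·978^i mod 1031 for i = 0, 1, …:
  i=0: 776   i=1: 112   i=2: 250   i=3: 153
  i=4: 139   i=5: 881   i=6: 733   i=7: 329
  i=8: 90   i=9: 385   i=10: 215   i=11: 977
  i=12: 800   i=13: 902
Match at i=13, j=21: x = 13·33 + 21 = 450.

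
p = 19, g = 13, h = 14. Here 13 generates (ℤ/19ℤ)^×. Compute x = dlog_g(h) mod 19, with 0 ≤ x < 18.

Successive powers of 13 modulo 19:
  13^0=1  13^1=13  13^2=17  13^3=12  13^4=4  13^5=14
So 13^5 ≡ 14 (mod 19), giving x = 5.

5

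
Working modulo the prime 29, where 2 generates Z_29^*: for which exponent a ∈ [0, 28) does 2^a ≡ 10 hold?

23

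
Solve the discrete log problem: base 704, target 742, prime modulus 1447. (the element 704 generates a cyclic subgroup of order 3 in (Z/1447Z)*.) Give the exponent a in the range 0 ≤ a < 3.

2

Successive powers of 704 modulo 1447:
  704^0=1  704^1=704  704^2=742
So 704^2 ≡ 742 (mod 1447), giving a = 2.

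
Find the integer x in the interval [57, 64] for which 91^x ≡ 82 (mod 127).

58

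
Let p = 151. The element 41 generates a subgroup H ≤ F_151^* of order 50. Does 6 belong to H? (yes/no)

no

6 ∈ ⟨41⟩ iff 6^50 ≡ 1 (mod 151), since |⟨41⟩| = 50.
6^50 mod 151 = 32.
Since 32 ≠ 1, 6 does not lie in the subgroup.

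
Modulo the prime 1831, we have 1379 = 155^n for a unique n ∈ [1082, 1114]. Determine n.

Compute 155^1082 mod 1831 = 912, then multiply by 155 repeatedly:
  155^1082=912  155^1083=373  155^1084=1054  155^1085=411  155^1086=1451
  155^1087=1523  155^1088=1697  155^1089=1202  155^1090=1379
Found 1379 at exponent 1090.

1090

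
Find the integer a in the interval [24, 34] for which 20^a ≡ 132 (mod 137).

Compute 20^24 mod 137 = 59, then multiply by 20 repeatedly:
  20^24=59  20^25=84  20^26=36  20^27=35  20^28=15
  20^29=26  20^30=109  20^31=125  20^32=34  20^33=132
Found 132 at exponent 33.

33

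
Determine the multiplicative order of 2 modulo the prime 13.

12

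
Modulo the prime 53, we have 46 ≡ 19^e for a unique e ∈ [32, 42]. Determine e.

Compute 19^32 mod 53 = 46, then multiply by 19 repeatedly:
  19^32=46
Found 46 at exponent 32.

32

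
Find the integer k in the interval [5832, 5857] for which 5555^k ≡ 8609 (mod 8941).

5857

Compute 5555^5832 mod 8941 = 8206, then multiply by 5555 repeatedly:
  5555^5832=8206  5555^5833=3112  5555^5834=4207  5555^5835=7052  5555^5836=3339
  5555^5837=4511  5555^5838=5923  5555^5839=8326  5555^5840=8078  5555^5841=7352
  5555^5842=6813  5555^5843=7903  5555^5844=855  5555^5845=1854  5555^5846=7879
  5555^5847=1650  5555^5848=1225  5555^5849=774  5555^5850=7890  5555^5851=168
  5555^5852=3376  5555^5853=4403  5555^5854=5030  5555^5855=1025  5555^5856=7399
  5555^5857=8609
Found 8609 at exponent 5857.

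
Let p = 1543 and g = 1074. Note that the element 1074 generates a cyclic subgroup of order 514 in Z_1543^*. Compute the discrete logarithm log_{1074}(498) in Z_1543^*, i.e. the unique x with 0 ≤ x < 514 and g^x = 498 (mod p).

344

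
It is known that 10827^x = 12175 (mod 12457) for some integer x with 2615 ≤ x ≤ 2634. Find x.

2634

Compute 10827^2615 mod 12457 = 2691, then multiply by 10827 repeatedly:
  10827^2615=2691  10827^2616=10991  10827^2617=10293  10827^2618=1989  10827^2619=9207
  10827^2620=3275  10827^2621=5803  10827^2622=8430  10827^2623=11628  10827^2624=5914
  10827^2625=1898  10827^2626=8053  10827^2627=3288  10827^2628=9527  10827^2629=4869
  10827^2630=11096  10827^2631=1084  10827^2632=1974  10827^2633=8743  10827^2634=12175
Found 12175 at exponent 2634.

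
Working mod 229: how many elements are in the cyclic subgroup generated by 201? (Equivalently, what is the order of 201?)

228

The order of 201 must divide p − 1 = 228 = 2^2 · 3 · 19.
Divisors: 1, 2, 3, 4, 6, 12, 19, 38, 57, 76, 114, 228.
Check each in increasing order: 201^1 ≡ 201;  201^2 ≡ 97;  201^3 ≡ 32;  201^4 ≡ 20;  201^6 ≡ 108;  201^12 ≡ 214;  201^19 ≡ 18;  201^38 ≡ 95;  201^57 ≡ 107;  201^76 ≡ 94;  201^114 ≡ 228;  201^228 ≡ 1.
Smallest exponent giving 1 is 228.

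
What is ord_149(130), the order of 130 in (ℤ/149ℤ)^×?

74

The order of 130 must divide p − 1 = 148 = 2^2 · 37.
Divisors: 1, 2, 4, 37, 74, 148.
Check each in increasing order: 130^1 ≡ 130;  130^2 ≡ 63;  130^4 ≡ 95;  130^37 ≡ 148;  130^74 ≡ 1.
Smallest exponent giving 1 is 74.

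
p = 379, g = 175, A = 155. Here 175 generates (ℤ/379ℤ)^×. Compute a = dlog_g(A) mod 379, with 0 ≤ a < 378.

17

Baby-step giant-step with m = ceil(sqrt(378)) = 20.
Baby table (175^j mod 379 for j=0..19):
  0:1  1:175  2:305  3:315  4:170  5:188  6:306  7:111
  8:96  9:124  10:97  11:299  12:23  13:235  14:193  15:44
  16:120  17:155  18:216  19:279
Giant step factor: 175^(-20) ≡ 178 (mod 379).
Scan 155·178^i mod 379 for i = 0, 1, …:
  i=0: 155
Match at i=0, j=17: a = 0·20 + 17 = 17.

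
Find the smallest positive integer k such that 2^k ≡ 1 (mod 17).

8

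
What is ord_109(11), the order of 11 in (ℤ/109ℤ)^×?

The order of 11 must divide p − 1 = 108 = 2^2 · 3^3.
Divisors: 1, 2, 3, 4, 6, 9, 12, 18, 27, 36, 54, 108.
Check each in increasing order: 11^1 ≡ 11;  11^2 ≡ 12;  11^3 ≡ 23;  11^4 ≡ 35;  11^6 ≡ 93;  11^9 ≡ 68;  11^12 ≡ 38;  11^18 ≡ 46;  11^27 ≡ 76;  11^36 ≡ 45;  11^54 ≡ 108;  11^108 ≡ 1.
Smallest exponent giving 1 is 108.

108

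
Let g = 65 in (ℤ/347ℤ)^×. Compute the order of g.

The order of 65 must divide p − 1 = 346 = 2 · 173.
Divisors: 1, 2, 173, 346.
Check each in increasing order: 65^1 ≡ 65;  65^2 ≡ 61;  65^173 ≡ 346;  65^346 ≡ 1.
Smallest exponent giving 1 is 346.

346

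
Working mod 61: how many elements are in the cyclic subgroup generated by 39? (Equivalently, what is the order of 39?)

The order of 39 must divide p − 1 = 60 = 2^2 · 3 · 5.
Divisors: 1, 2, 3, 4, 5, 6, 10, 12, 15, 20, 30, 60.
Check each in increasing order: 39^1 ≡ 39;  39^2 ≡ 57;  39^3 ≡ 27;  39^4 ≡ 16;  39^5 ≡ 14;  39^6 ≡ 58;  39^10 ≡ 13;  39^12 ≡ 9;  39^15 ≡ 60;  39^20 ≡ 47;  39^30 ≡ 1.
Smallest exponent giving 1 is 30.

30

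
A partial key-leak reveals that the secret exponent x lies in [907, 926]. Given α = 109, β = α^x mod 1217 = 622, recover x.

909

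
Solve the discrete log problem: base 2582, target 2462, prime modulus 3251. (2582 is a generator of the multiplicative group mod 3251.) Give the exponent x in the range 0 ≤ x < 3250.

3232

Baby-step giant-step with m = ceil(sqrt(3250)) = 58.
Baby table (2582^j mod 3251 for j=0..57):
  0:1  1:2582  2:2174  3:2042  4:2573  5:1693  6:1982  7:450
  8:1293  9:3000  10:2118  11:494  12:1116  13:1126  14:938  15:3172
  16:835  17:557  18:1232  19:1546  20:2795  21:2721  22:211  23:1885
  24:323  25:1730  26:3237  27:2864  28:2074  29:671  30:2990  31:2306
  32:1511  33:202  34:1404  35:263  36:2858  37:2837  38:631  39:491
  40:3123  41:1106  42:1314  43:1955  44:2258  45:1113  46:3133  47:918
  48:297  49:2869  50:1980  51:1788  52:196  53:2167  54:223  55:359
  56:403  57:226
Giant step factor: 2582^(-58) ≡ 2673 (mod 3251).
Scan 2462·2673^i mod 3251 for i = 0, 1, …:
  i=0: 2462   i=1: 902   i=2: 2055   i=3: 2076
  i=4: 2942   i=5: 3048   i=6: 298   i=7: 59
  i=8: 1659   i=9: 143     …   i=54: 2945
  i=55: 1314
Match at i=55, j=42: x = 55·58 + 42 = 3232.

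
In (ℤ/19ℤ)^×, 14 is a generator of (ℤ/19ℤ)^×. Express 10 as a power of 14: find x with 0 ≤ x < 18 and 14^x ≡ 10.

Successive powers of 14 modulo 19:
  14^0=1  14^1=14  14^2=6  14^3=8  14^4=17  14^5=10
So 14^5 ≡ 10 (mod 19), giving x = 5.

5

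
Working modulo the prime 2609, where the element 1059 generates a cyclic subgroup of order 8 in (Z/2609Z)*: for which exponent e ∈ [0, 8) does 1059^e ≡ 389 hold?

Successive powers of 1059 modulo 2609:
  1059^0=1  1059^1=1059  1059^2=2220  1059^3=271  1059^4=2608  1059^5=1550
  1059^6=389
So 1059^6 ≡ 389 (mod 2609), giving e = 6.

6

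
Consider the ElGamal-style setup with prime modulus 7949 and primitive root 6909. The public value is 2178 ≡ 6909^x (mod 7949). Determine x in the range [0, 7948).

1115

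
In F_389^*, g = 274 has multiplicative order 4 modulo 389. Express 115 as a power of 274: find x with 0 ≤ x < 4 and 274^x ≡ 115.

3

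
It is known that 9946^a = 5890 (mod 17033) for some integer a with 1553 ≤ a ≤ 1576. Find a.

Compute 9946^1553 mod 17033 = 355, then multiply by 9946 repeatedly:
  9946^1553=355  9946^1554=4999  9946^1555=727  9946^1556=8750  9946^1557=5903
  9946^1558=15520  9946^1559=8874  9946^1560=12831  9946^1561=5890
Found 5890 at exponent 1561.

1561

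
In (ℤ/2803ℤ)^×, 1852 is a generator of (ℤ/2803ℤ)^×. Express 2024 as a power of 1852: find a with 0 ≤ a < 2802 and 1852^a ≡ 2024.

1876

Baby-step giant-step with m = ceil(sqrt(2802)) = 53.
Baby table (1852^j mod 2803 for j=0..52):
  0:1  1:1852  2:1835  3:1184  4:822  5:315  6:356  7:607
  8:161  9:1054  10:1120  11:20  12:601  13:261  14:1256  15:2425
  16:694  17:1514  18:928  19:417  20:1459  21:2779  22:400  23:808
  24:2417  25:2696  26:849  27:2668  28:2250  29:1742  30:2734  31:1150
  32:2323  33:2394  34:2145  35:689  36:663  37:162  38:103  39:152
  40:1204  41:1423  42:576  43:1612  44:229  45:855  46:2568  47:2048
  48:437  49:2060  50:237  51:1656  52:430
Giant step factor: 1852^(-53) ≡ 1356 (mod 2803).
Scan 2024·1356^i mod 2803 for i = 0, 1, …:
  i=0: 2024   i=1: 407   i=2: 2504   i=3: 991
  i=4: 1159   i=5: 1924   i=6: 2154   i=7: 98
  i=8: 1147   i=9: 2470     …   i=34: 1017
  i=35: 2779
Match at i=35, j=21: a = 35·53 + 21 = 1876.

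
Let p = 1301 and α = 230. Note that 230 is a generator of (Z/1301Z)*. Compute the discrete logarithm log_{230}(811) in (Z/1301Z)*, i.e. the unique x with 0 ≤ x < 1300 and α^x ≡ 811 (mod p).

Baby-step giant-step with m = ceil(sqrt(1300)) = 37.
Baby table (230^j mod 1301 for j=0..36):
  0:1  1:230  2:860  3:48  4:632  5:949  6:1003  7:413
  8:17  9:7  10:309  11:816  12:336  13:521  14:138  15:516
  16:289  17:119  18:49  19:862  20:508  21:1051  22:1045  23:966
  24:1010  25:722  26:833  27:343  28:830  29:954  30:852  31:810
  32:257  33:565  34:1151  35:627  36:1100
Giant step factor: 230^(-37) ≡ 994 (mod 1301).
Scan 811·994^i mod 1301 for i = 0, 1, …:
  i=0: 811   i=1: 815   i=2: 888   i=3: 594
  i=4: 1083   i=5: 575   i=6: 411   i=7: 20
  i=8: 365   i=9: 1132     …   i=18: 794
  i=19: 830
Match at i=19, j=28: x = 19·37 + 28 = 731.

731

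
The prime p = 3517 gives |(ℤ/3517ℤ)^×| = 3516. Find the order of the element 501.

The order of 501 must divide p − 1 = 3516 = 2^2 · 3 · 293.
Divisors: 1, 2, 3, 4, 6, 12, 293, 586, 879, 1172, 1758, 3516.
Check each in increasing order: 501^1 ≡ 501;  501^2 ≡ 1294;  501^3 ≡ 1166;  501^4 ≡ 344;  501^6 ≡ 1994;  501^12 ≡ 1826;  501^293 ≡ 2537;  501^586 ≡ 259;  501^879 ≡ 2921;  501^1172 ≡ 258;  501^1758 ≡ 3516;  501^3516 ≡ 1.
Smallest exponent giving 1 is 3516.

3516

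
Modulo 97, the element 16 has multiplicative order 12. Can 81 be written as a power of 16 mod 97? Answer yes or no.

⟨16⟩ has order 12; its elements mod 97 are {1, 6, 16, 22, 35, 36, 61, 62, 75, 81, 91, 96}.
81 is in this set.

yes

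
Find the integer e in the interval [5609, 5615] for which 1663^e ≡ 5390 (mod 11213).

5612

Compute 1663^5609 mod 11213 = 5259, then multiply by 1663 repeatedly:
  1663^5609=5259  1663^5610=10790  1663^5611=2970  1663^5612=5390
Found 5390 at exponent 5612.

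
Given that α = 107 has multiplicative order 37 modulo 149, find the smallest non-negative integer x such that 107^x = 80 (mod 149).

32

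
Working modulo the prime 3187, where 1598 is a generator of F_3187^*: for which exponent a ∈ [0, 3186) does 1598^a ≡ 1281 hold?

1526

Baby-step giant-step with m = ceil(sqrt(3186)) = 57.
Baby table (1598^j mod 3187 for j=0..56):
  0:1  1:1598  2:817  3:2083  4:1406  5:3140  6:1382  7:3032
  8:896  9:845  10:2209  11:1973  12:911  13:2506  14:1716  15:1348
  16:2879  17:1801  18:137  19:2210  20:384  21:1728  22:1402  23:3122
  24:1301  25:1074  26:1646  27:1033  28:3055  29:2593  30:514  31:2313
  32:2441  33:3017  34:2422  35:1338  36:2834  37:5  38:1616  39:898
  40:854  41:656  42:2952  43:536  44:2412  45:1293  46:1038  47:1484
  48:304  49:1368  50:2969  51:2206  52:366  53:1647  54:2631  55:685
  56:1489
Giant step factor: 1598^(-57) ≡ 327 (mod 3187).
Scan 1281·327^i mod 3187 for i = 0, 1, …:
  i=0: 1281   i=1: 1390   i=2: 1976   i=3: 2378
  i=4: 3165   i=5: 2367   i=6: 2755   i=7: 2151
  i=8: 2237   i=9: 1676     …   i=25: 329
  i=26: 2412
Match at i=26, j=44: a = 26·57 + 44 = 1526.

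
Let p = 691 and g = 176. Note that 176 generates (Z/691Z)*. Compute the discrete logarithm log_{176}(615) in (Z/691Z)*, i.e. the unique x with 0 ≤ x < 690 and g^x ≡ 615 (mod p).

618

Baby-step giant-step with m = ceil(sqrt(690)) = 27.
Baby table (176^j mod 691 for j=0..26):
  0:1  1:176  2:572  3:477  4:341  5:590  6:190  7:272
  8:193  9:109  10:527  11:158  12:168  13:546  14:47  15:671
  16:626  17:307  18:134  19:90  20:638  21:346  22:88  23:286
  24:584  25:516  26:295
Giant step factor: 176^(-27) ≡ 611 (mod 691).
Scan 615·611^i mod 691 for i = 0, 1, …:
  i=0: 615   i=1: 552   i=2: 64   i=3: 408
  i=4: 528   i=5: 602   i=6: 210   i=7: 475
  i=8: 5   i=9: 291     …   i=21: 200
  i=22: 584
Match at i=22, j=24: x = 22·27 + 24 = 618.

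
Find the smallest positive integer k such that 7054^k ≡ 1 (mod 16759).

The order of 7054 must divide p − 1 = 16758 = 2 · 3^2 · 7^2 · 19.
Divisors: 1, 2, 3, 6, 7, 9, 14, 18, 19, 21, 38, 42, 49, 57, 63, 98, 114, 126, 133, 147, 171, 266, 294, 342, 399, 441, 798, 882, 931, 1197, 1862, 2394, 2793, 5586, 8379, 16758.
Check each in increasing order: 7054^1 ≡ 7054;  7054^2 ≡ 1445;  7054^3 ≡ 3558;  7054^6 ≡ 6319;  7054^7 ≡ 12045;  7054^9 ≡ 9183;  7054^14 ≡ 16121;  7054^18 ≡ 12960;  7054^19 ≡ 16254;  7054^21 ≡ 7671;  7054^38 ≡ 3640;  7054^42 ≡ 3392;  7054^49 ≡ 14957;  7054^57 ≡ 5290;  7054^63 ≡ 10064;  7054^98 ≡ 12717;  7054^114 ≡ 13329;  7054^126 ≡ 9459;  7054^133 ≡ 5973;  7054^147 ≡ 10278;  7054^171 ≡ 5297;  7054^266 ≡ 13577;  7054^294 ≡ 5307;  7054^342 ≡ 3643;  7054^399 ≡ 15379;  7054^441 ≡ 11560;  7054^798 ≡ 10633;  7054^882 ≡ 14093;  7054^931 ≡ 11058;  7054^1197 ≡ 7344;  7054^1862 ≡ 5700;  7054^2394 ≡ 3874;  7054^2793 ≡ 1.
Smallest exponent giving 1 is 2793.

2793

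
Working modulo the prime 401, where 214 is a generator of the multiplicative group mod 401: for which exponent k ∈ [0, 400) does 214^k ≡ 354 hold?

34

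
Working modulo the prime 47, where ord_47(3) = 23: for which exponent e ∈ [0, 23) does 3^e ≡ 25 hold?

7

Successive powers of 3 modulo 47:
  3^0=1  3^1=3  3^2=9  3^3=27  3^4=34  3^5=8
  3^6=24  3^7=25
So 3^7 ≡ 25 (mod 47), giving e = 7.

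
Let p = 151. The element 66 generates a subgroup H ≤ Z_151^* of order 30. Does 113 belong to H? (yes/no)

yes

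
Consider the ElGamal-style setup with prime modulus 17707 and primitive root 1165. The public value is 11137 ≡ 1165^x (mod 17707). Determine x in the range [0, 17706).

13835

Baby-step giant-step with m = ceil(sqrt(17706)) = 134.
Baby table (1165^j mod 17707 for j=0..133):
  0:1  1:1165  2:11493  3:2853  4:12536  5:13872  6:12096  7:14775
  8:1671  9:16652  10:10415  11:4180  12:275  13:1649  14:8729  15:5467
  16:12242  17:7795  18:15191  19:8222  20:16850  21:10894  22:13298  23:16252
  24:4797  25:10800  26:10030  27:16037  28:2220  29:1078  30:16380  31:12261
  32:12223  33:3367  34:9308  35:7136  36:8857  37:12931  38:13665  39:1132
  40:8462  41:13138  42:6922  43:7445  44:14702  45:5161  46:9892  47:14630
  48:9816  49:14625  50:3991  51:10281  52:7433  53:722  54:8901  55:11070
  56:5854  57:2715  58:11129  59:3761  60:7936  61:2386  62:17398  63:11862
  64:7770  65:3773  66:4209  67:16353  68:16220  69:2931  70:14871  71:7269
  72:4439  73:991  74:3560  75:3962  76:11910  77:10569  78:6520  79:17204
  80:16043  81:9210  82:16915  83:15791  84:16649  85:6920  86:5115  87:9423
  88:17162  89:2527  90:4593  91:3331  92:2782  93:649  94:12391  95:4310
  96:10069  97:8351  98:7772  99:6103  100:9488  101:4352  102:5878  103:12968
  104:3649  105:1405  106:7781  107:16588  108:6683  109:12322  110:12460  111:13867
  112:6271  113:10431  114:5113  115:7093  116:11883  117:14528  118:14935  119:11001
  120:14004  121:6513  122:9049  123:6420  124:6946  125:17698  126:7222  127:2805
  128:9737  129:11125  130:16808  131:15085  132:8681  133:2668
Giant step factor: 1165^(-134) ≡ 13263 (mod 17707).
Scan 11137·13263^i mod 17707 for i = 0, 1, …:
  i=0: 11137   i=1: 15944   i=2: 8278   i=3: 7714
  i=4: 17443   i=5: 4554   i=6: 1125   i=7: 11581
  i=8: 8285   i=9: 12020     …   i=102: 8530
  i=103: 3367
Match at i=103, j=33: x = 103·134 + 33 = 13835.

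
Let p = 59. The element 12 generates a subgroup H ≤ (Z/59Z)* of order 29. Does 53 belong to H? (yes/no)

yes

53 ∈ ⟨12⟩ iff 53^29 ≡ 1 (mod 59), since |⟨12⟩| = 29.
53^29 mod 59 = 1.
Since 1 = 1, 53 lies in the subgroup.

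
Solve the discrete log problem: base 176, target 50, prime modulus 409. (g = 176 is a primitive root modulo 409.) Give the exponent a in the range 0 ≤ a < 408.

106

Baby-step giant-step with m = ceil(sqrt(408)) = 21.
Baby table (176^j mod 409 for j=0..20):
  0:1  1:176  2:301  3:215  4:212  5:93  6:8  7:181
  8:363  9:84  10:60  11:335  12:64  13:221  14:41  15:263
  16:71  17:226  18:103  19:132  20:328
Giant step factor: 176^(-21) ≡ 104 (mod 409).
Scan 50·104^i mod 409 for i = 0, 1, …:
  i=0: 50   i=1: 292   i=2: 102   i=3: 383
  i=4: 159   i=5: 176
Match at i=5, j=1: a = 5·21 + 1 = 106.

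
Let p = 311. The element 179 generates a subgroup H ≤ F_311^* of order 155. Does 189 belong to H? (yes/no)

yes

189 ∈ ⟨179⟩ iff 189^155 ≡ 1 (mod 311), since |⟨179⟩| = 155.
189^155 mod 311 = 1.
Since 1 = 1, 189 lies in the subgroup.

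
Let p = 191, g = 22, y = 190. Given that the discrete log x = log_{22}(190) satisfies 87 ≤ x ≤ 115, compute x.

95

Compute 22^87 mod 191 = 71, then multiply by 22 repeatedly:
  22^87=71  22^88=34  22^89=175  22^90=30  22^91=87
  22^92=4  22^93=88  22^94=26  22^95=190
Found 190 at exponent 95.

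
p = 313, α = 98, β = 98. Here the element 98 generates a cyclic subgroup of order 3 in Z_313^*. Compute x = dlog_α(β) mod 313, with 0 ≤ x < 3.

1

Successive powers of 98 modulo 313:
  98^0=1  98^1=98
So 98^1 ≡ 98 (mod 313), giving x = 1.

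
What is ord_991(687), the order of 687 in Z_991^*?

The order of 687 must divide p − 1 = 990 = 2 · 3^2 · 5 · 11.
Divisors: 1, 2, 3, 5, 6, 9, 10, 11, 15, 18, 22, 30, 33, 45, 55, 66, 90, 99, 110, 165, 198, 330, 495, 990.
Check each in increasing order: 687^1 ≡ 687;  687^2 ≡ 253;  687^3 ≡ 386;  687^5 ≡ 540;  687^6 ≡ 346;  687^9 ≡ 762;  687^10 ≡ 246;  687^11 ≡ 532;  687^15 ≡ 46;  687^18 ≡ 909;  687^22 ≡ 589;  687^30 ≡ 134;  687^33 ≡ 192;  687^45 ≡ 218;  687^55 ≡ 114;  687^66 ≡ 197;  687^90 ≡ 947;  687^99 ≡ 166;  687^110 ≡ 113;  687^165 ≡ 990;  687^198 ≡ 799;  687^330 ≡ 1.
Smallest exponent giving 1 is 330.

330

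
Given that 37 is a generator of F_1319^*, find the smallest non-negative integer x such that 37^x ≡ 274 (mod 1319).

1275

Baby-step giant-step with m = ceil(sqrt(1318)) = 37.
Baby table (37^j mod 1319 for j=0..36):
  0:1  1:37  2:50  3:531  4:1181  5:170  6:1014  7:586
  8:578  9:282  10:1201  11:910  12:695  13:654  14:456  15:1044
  16:377  17:759  18:384  19:1018  20:734  21:778  22:1087  23:649
  24:271  25:794  26:360  27:130  28:853  29:1224  30:442  31:526
  32:996  33:1239  34:997  35:1276  36:1047
Giant step factor: 37^(-37) ≡ 846 (mod 1319).
Scan 274·846^i mod 1319 for i = 0, 1, …:
  i=0: 274   i=1: 979   i=2: 1221   i=3: 189
  i=4: 295   i=5: 279   i=6: 1252   i=7: 35
  i=8: 592   i=9: 931     …   i=33: 1072
  i=34: 759
Match at i=34, j=17: x = 34·37 + 17 = 1275.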